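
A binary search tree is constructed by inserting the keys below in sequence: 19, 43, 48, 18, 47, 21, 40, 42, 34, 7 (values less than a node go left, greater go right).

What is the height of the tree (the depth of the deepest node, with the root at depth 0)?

4

Resulting structure (node: left, right):
  19: L=18, R=43
  43: L=21, R=48
  48: L=47, R=–
  18: L=7, R=–
  47: L=–, R=–
  21: L=–, R=40
  40: L=34, R=42
  42: L=–, R=–
  34: L=–, R=–
  7: L=–, R=–

The deepest node is 42 at depth 4.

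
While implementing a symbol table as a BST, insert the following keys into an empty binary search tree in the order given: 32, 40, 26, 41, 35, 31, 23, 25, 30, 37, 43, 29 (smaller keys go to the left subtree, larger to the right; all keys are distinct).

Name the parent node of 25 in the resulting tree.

23

Insert 32: tree is empty, so 32 becomes the root.
Insert 40: 40 > 32 → go right. Place as right child of 32.
Insert 26: 26 < 32 → go left. Place as left child of 32.
Insert 41: 41 > 32 → go right; 41 > 40 → go right. Place as right child of 40.
Insert 35: 35 > 32 → go right; 35 < 40 → go left. Place as left child of 40.
Insert 31: 31 < 32 → go left; 31 > 26 → go right. Place as right child of 26.
Insert 23: 23 < 32 → go left; 23 < 26 → go left. Place as left child of 26.
Insert 25: 25 < 32 → go left; 25 < 26 → go left; 25 > 23 → go right. Place as right child of 23.
Insert 30: 30 < 32 → go left; 30 > 26 → go right; 30 < 31 → go left. Place as left child of 31.
Insert 37: 37 > 32 → go right; 37 < 40 → go left; 37 > 35 → go right. Place as right child of 35.
Insert 43: 43 > 32 → go right; 43 > 40 → go right; 43 > 41 → go right. Place as right child of 41.
Insert 29: 29 < 32 → go left; 29 > 26 → go right; 29 < 31 → go left; 29 < 30 → go left. Place as left child of 30.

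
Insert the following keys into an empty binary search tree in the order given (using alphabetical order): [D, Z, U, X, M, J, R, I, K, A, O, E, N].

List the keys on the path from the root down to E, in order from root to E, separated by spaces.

D Z U M J I E

D: root
Z: right child of D (depth 1)
U: left child of Z (depth 2)
X: right child of U (depth 3)
M: left child of U (depth 3)
J: left child of M (depth 4)
R: right child of M (depth 4)
I: left child of J (depth 5)
K: right child of J (depth 5)
A: left child of D (depth 1)
O: left child of R (depth 5)
E: left child of I (depth 6)
N: left child of O (depth 6)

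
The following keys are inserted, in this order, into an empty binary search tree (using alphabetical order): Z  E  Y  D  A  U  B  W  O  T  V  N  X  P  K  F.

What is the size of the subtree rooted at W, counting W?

3

Z: root
E: left child of Z (depth 1)
Y: right child of E (depth 2)
D: left child of E (depth 2)
A: left child of D (depth 3)
U: left child of Y (depth 3)
B: right child of A (depth 4)
W: right child of U (depth 4)
O: left child of U (depth 4)
T: right child of O (depth 5)
V: left child of W (depth 5)
N: left child of O (depth 5)
X: right child of W (depth 5)
P: left child of T (depth 6)
K: left child of N (depth 6)
F: left child of K (depth 7)

Subtree rooted at W contains: W, V, X — 3 nodes.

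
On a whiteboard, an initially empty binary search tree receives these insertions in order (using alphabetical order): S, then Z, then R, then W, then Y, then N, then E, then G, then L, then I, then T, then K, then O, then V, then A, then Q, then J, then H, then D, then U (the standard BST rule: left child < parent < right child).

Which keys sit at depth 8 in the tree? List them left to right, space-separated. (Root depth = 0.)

J

Insert S: tree is empty, so S becomes the root.
Insert Z: Z > S → go right. Place as right child of S.
Insert R: R < S → go left. Place as left child of S.
Insert W: W > S → go right; W < Z → go left. Place as left child of Z.
Insert Y: Y > S → go right; Y < Z → go left; Y > W → go right. Place as right child of W.
Insert N: N < S → go left; N < R → go left. Place as left child of R.
Insert E: E < S → go left; E < R → go left; E < N → go left. Place as left child of N.
Insert G: G < S → go left; G < R → go left; G < N → go left; G > E → go right. Place as right child of E.
Insert L: L < S → go left; L < R → go left; L < N → go left; L > E → go right; L > G → go right. Place as right child of G.
Insert I: I < S → go left; I < R → go left; I < N → go left; I > E → go right; I > G → go right; I < L → go left. Place as left child of L.
Insert T: T > S → go right; T < Z → go left; T < W → go left. Place as left child of W.
Insert K: K < S → go left; K < R → go left; K < N → go left; K > E → go right; K > G → go right; K < L → go left; K > I → go right. Place as right child of I.
Insert O: O < S → go left; O < R → go left; O > N → go right. Place as right child of N.
Insert V: V > S → go right; V < Z → go left; V < W → go left; V > T → go right. Place as right child of T.
Insert A: A < S → go left; A < R → go left; A < N → go left; A < E → go left. Place as left child of E.
Insert Q: Q < S → go left; Q < R → go left; Q > N → go right; Q > O → go right. Place as right child of O.
Insert J: J < S → go left; J < R → go left; J < N → go left; J > E → go right; J > G → go right; J < L → go left; J > I → go right; J < K → go left. Place as left child of K.
Insert H: H < S → go left; H < R → go left; H < N → go left; H > E → go right; H > G → go right; H < L → go left; H < I → go left. Place as left child of I.
Insert D: D < S → go left; D < R → go left; D < N → go left; D < E → go left; D > A → go right. Place as right child of A.
Insert U: U > S → go right; U < Z → go left; U < W → go left; U > T → go right; U < V → go left. Place as left child of V.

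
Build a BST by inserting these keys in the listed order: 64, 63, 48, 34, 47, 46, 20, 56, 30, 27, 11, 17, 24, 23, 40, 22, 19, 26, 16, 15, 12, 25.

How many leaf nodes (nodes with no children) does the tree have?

6

64: root
63: left child of 64 (depth 1)
48: left child of 63 (depth 2)
34: left child of 48 (depth 3)
47: right child of 34 (depth 4)
46: left child of 47 (depth 5)
20: left child of 34 (depth 4)
56: right child of 48 (depth 3)
30: right child of 20 (depth 5)
27: left child of 30 (depth 6)
11: left child of 20 (depth 5)
17: right child of 11 (depth 6)
24: left child of 27 (depth 7)
23: left child of 24 (depth 8)
40: left child of 46 (depth 6)
22: left child of 23 (depth 9)
19: right child of 17 (depth 7)
26: right child of 24 (depth 8)
16: left child of 17 (depth 7)
15: left child of 16 (depth 8)
12: left child of 15 (depth 9)
25: left child of 26 (depth 9)

Leaves: 12, 19, 22, 25, 40, 56 — 6 in total.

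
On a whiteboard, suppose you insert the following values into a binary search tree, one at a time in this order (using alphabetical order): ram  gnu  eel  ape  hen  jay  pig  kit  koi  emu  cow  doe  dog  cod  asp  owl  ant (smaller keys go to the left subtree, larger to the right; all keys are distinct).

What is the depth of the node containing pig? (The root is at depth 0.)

ram: root
gnu: left child of ram (depth 1)
eel: left child of gnu (depth 2)
ape: left child of eel (depth 3)
hen: right child of gnu (depth 2)
jay: right child of hen (depth 3)
pig: right child of jay (depth 4)
kit: left child of pig (depth 5)
koi: right child of kit (depth 6)
emu: right child of eel (depth 3)
cow: right child of ape (depth 4)
doe: right child of cow (depth 5)
dog: right child of doe (depth 6)
cod: left child of cow (depth 5)
asp: left child of cod (depth 6)
owl: right child of koi (depth 7)
ant: left child of ape (depth 4)

Path to pig: ram → gnu → hen → jay → pig, which is 4 edges.

4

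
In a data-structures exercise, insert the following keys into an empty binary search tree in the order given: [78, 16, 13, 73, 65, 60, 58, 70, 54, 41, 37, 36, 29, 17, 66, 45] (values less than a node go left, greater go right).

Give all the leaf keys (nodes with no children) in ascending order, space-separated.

13 17 45 66

78: root
16: left child of 78 (depth 1)
13: left child of 16 (depth 2)
73: right child of 16 (depth 2)
65: left child of 73 (depth 3)
60: left child of 65 (depth 4)
58: left child of 60 (depth 5)
70: right child of 65 (depth 4)
54: left child of 58 (depth 6)
41: left child of 54 (depth 7)
37: left child of 41 (depth 8)
36: left child of 37 (depth 9)
29: left child of 36 (depth 10)
17: left child of 29 (depth 11)
66: left child of 70 (depth 5)
45: right child of 41 (depth 8)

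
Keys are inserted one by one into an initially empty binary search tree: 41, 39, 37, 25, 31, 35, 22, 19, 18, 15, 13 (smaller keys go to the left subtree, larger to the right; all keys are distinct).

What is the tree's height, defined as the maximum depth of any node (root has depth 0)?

8

41: root
39: left child of 41 (depth 1)
37: left child of 39 (depth 2)
25: left child of 37 (depth 3)
31: right child of 25 (depth 4)
35: right child of 31 (depth 5)
22: left child of 25 (depth 4)
19: left child of 22 (depth 5)
18: left child of 19 (depth 6)
15: left child of 18 (depth 7)
13: left child of 15 (depth 8)

The deepest node is 13 at depth 8.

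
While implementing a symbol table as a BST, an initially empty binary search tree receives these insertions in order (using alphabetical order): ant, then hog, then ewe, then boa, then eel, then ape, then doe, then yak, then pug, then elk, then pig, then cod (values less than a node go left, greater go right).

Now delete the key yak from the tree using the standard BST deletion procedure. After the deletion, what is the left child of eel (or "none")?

doe

Insert ant: tree is empty, so ant becomes the root.
Insert hog: hog > ant → go right. Place as right child of ant.
Insert ewe: ewe > ant → go right; ewe < hog → go left. Place as left child of hog.
Insert boa: boa > ant → go right; boa < hog → go left; boa < ewe → go left. Place as left child of ewe.
Insert eel: eel > ant → go right; eel < hog → go left; eel < ewe → go left; eel > boa → go right. Place as right child of boa.
Insert ape: ape > ant → go right; ape < hog → go left; ape < ewe → go left; ape < boa → go left. Place as left child of boa.
Insert doe: doe > ant → go right; doe < hog → go left; doe < ewe → go left; doe > boa → go right; doe < eel → go left. Place as left child of eel.
Insert yak: yak > ant → go right; yak > hog → go right. Place as right child of hog.
Insert pug: pug > ant → go right; pug > hog → go right; pug < yak → go left. Place as left child of yak.
Insert elk: elk > ant → go right; elk < hog → go left; elk < ewe → go left; elk > boa → go right; elk > eel → go right. Place as right child of eel.
Insert pig: pig > ant → go right; pig > hog → go right; pig < yak → go left; pig < pug → go left. Place as left child of pug.
Insert cod: cod > ant → go right; cod < hog → go left; cod < ewe → go left; cod > boa → go right; cod < eel → go left; cod < doe → go left. Place as left child of doe.

Delete yak (at most one child — splice it out).
After deletion, eel's left child: doe.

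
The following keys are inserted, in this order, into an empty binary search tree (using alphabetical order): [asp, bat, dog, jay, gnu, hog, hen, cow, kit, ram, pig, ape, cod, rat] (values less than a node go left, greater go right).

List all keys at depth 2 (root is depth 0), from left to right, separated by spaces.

asp: root
bat: right child of asp (depth 1)
dog: right child of bat (depth 2)
jay: right child of dog (depth 3)
gnu: left child of jay (depth 4)
hog: right child of gnu (depth 5)
hen: left child of hog (depth 6)
cow: left child of dog (depth 3)
kit: right child of jay (depth 4)
ram: right child of kit (depth 5)
pig: left child of ram (depth 6)
ape: left child of asp (depth 1)
cod: left child of cow (depth 4)
rat: right child of ram (depth 6)

dog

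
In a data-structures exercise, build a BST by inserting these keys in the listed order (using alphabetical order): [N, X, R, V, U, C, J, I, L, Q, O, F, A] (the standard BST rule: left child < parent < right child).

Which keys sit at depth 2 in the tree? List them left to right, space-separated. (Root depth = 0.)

Resulting structure (node: left, right):
  N: L=C, R=X
  X: L=R, R=–
  R: L=Q, R=V
  V: L=U, R=–
  U: L=–, R=–
  C: L=A, R=J
  J: L=I, R=L
  I: L=F, R=–
  L: L=–, R=–
  Q: L=O, R=–
  O: L=–, R=–
  F: L=–, R=–
  A: L=–, R=–

A J R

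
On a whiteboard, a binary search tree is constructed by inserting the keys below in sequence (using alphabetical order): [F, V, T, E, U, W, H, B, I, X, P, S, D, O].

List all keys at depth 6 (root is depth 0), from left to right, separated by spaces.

O S

Insert F: tree is empty, so F becomes the root.
Insert V: V > F → go right. Place as right child of F.
Insert T: T > F → go right; T < V → go left. Place as left child of V.
Insert E: E < F → go left. Place as left child of F.
Insert U: U > F → go right; U < V → go left; U > T → go right. Place as right child of T.
Insert W: W > F → go right; W > V → go right. Place as right child of V.
Insert H: H > F → go right; H < V → go left; H < T → go left. Place as left child of T.
Insert B: B < F → go left; B < E → go left. Place as left child of E.
Insert I: I > F → go right; I < V → go left; I < T → go left; I > H → go right. Place as right child of H.
Insert X: X > F → go right; X > V → go right; X > W → go right. Place as right child of W.
Insert P: P > F → go right; P < V → go left; P < T → go left; P > H → go right; P > I → go right. Place as right child of I.
Insert S: S > F → go right; S < V → go left; S < T → go left; S > H → go right; S > I → go right; S > P → go right. Place as right child of P.
Insert D: D < F → go left; D < E → go left; D > B → go right. Place as right child of B.
Insert O: O > F → go right; O < V → go left; O < T → go left; O > H → go right; O > I → go right; O < P → go left. Place as left child of P.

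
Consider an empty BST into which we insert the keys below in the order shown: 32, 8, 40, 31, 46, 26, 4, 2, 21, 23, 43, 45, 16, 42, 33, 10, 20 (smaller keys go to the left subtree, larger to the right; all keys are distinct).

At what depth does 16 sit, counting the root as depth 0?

5

32: root
8: left child of 32 (depth 1)
40: right child of 32 (depth 1)
31: right child of 8 (depth 2)
46: right child of 40 (depth 2)
26: left child of 31 (depth 3)
4: left child of 8 (depth 2)
2: left child of 4 (depth 3)
21: left child of 26 (depth 4)
23: right child of 21 (depth 5)
43: left child of 46 (depth 3)
45: right child of 43 (depth 4)
16: left child of 21 (depth 5)
42: left child of 43 (depth 4)
33: left child of 40 (depth 2)
10: left child of 16 (depth 6)
20: right child of 16 (depth 6)

Path to 16: 32 → 8 → 31 → 26 → 21 → 16, which is 5 edges.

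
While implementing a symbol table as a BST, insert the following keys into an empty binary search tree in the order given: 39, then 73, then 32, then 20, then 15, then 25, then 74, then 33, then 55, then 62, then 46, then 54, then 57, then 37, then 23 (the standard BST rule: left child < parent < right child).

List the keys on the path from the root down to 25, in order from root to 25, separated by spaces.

39: root
73: right child of 39 (depth 1)
32: left child of 39 (depth 1)
20: left child of 32 (depth 2)
15: left child of 20 (depth 3)
25: right child of 20 (depth 3)
74: right child of 73 (depth 2)
33: right child of 32 (depth 2)
55: left child of 73 (depth 2)
62: right child of 55 (depth 3)
46: left child of 55 (depth 3)
54: right child of 46 (depth 4)
57: left child of 62 (depth 4)
37: right child of 33 (depth 3)
23: left child of 25 (depth 4)

39 32 20 25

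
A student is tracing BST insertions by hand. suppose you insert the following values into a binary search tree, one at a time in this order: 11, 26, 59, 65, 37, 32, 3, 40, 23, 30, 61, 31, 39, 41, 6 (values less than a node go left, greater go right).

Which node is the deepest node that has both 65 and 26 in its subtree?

11: root
26: right child of 11 (depth 1)
59: right child of 26 (depth 2)
65: right child of 59 (depth 3)
37: left child of 59 (depth 3)
32: left child of 37 (depth 4)
3: left child of 11 (depth 1)
40: right child of 37 (depth 4)
23: left child of 26 (depth 2)
30: left child of 32 (depth 5)
61: left child of 65 (depth 4)
31: right child of 30 (depth 6)
39: left child of 40 (depth 5)
41: right child of 40 (depth 5)
6: right child of 3 (depth 2)

Path to 65: 11 → 26 → 59 → 65
Path to 26: 11 → 26
26 lies on both paths and is an ancestor of the other node.

26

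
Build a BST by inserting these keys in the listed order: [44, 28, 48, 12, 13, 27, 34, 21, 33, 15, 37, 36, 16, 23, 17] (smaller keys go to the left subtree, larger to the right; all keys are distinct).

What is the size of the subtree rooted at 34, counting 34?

4

44: root
28: left child of 44 (depth 1)
48: right child of 44 (depth 1)
12: left child of 28 (depth 2)
13: right child of 12 (depth 3)
27: right child of 13 (depth 4)
34: right child of 28 (depth 2)
21: left child of 27 (depth 5)
33: left child of 34 (depth 3)
15: left child of 21 (depth 6)
37: right child of 34 (depth 3)
36: left child of 37 (depth 4)
16: right child of 15 (depth 7)
23: right child of 21 (depth 6)
17: right child of 16 (depth 8)

Subtree rooted at 34 contains: 34, 33, 37, 36 — 4 nodes.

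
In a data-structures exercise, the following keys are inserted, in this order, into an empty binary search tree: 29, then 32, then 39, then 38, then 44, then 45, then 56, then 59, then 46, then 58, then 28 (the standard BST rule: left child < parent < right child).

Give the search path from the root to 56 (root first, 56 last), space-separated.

29 32 39 44 45 56

29: root
32: right child of 29 (depth 1)
39: right child of 32 (depth 2)
38: left child of 39 (depth 3)
44: right child of 39 (depth 3)
45: right child of 44 (depth 4)
56: right child of 45 (depth 5)
59: right child of 56 (depth 6)
46: left child of 56 (depth 6)
58: left child of 59 (depth 7)
28: left child of 29 (depth 1)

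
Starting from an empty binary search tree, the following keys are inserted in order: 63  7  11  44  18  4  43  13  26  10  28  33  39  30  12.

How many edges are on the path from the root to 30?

9

63: root
7: left child of 63 (depth 1)
11: right child of 7 (depth 2)
44: right child of 11 (depth 3)
18: left child of 44 (depth 4)
4: left child of 7 (depth 2)
43: right child of 18 (depth 5)
13: left child of 18 (depth 5)
26: left child of 43 (depth 6)
10: left child of 11 (depth 3)
28: right child of 26 (depth 7)
33: right child of 28 (depth 8)
39: right child of 33 (depth 9)
30: left child of 33 (depth 9)
12: left child of 13 (depth 6)

Path to 30: 63 → 7 → 11 → 44 → 18 → 43 → 26 → 28 → 33 → 30, which is 9 edges.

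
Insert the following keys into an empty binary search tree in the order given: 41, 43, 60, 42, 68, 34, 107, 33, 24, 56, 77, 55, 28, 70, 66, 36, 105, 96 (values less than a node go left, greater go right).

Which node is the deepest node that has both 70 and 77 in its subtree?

77

Insert 41: tree is empty, so 41 becomes the root.
Insert 43: 43 > 41 → go right. Place as right child of 41.
Insert 60: 60 > 41 → go right; 60 > 43 → go right. Place as right child of 43.
Insert 42: 42 > 41 → go right; 42 < 43 → go left. Place as left child of 43.
Insert 68: 68 > 41 → go right; 68 > 43 → go right; 68 > 60 → go right. Place as right child of 60.
Insert 34: 34 < 41 → go left. Place as left child of 41.
Insert 107: 107 > 41 → go right; 107 > 43 → go right; 107 > 60 → go right; 107 > 68 → go right. Place as right child of 68.
Insert 33: 33 < 41 → go left; 33 < 34 → go left. Place as left child of 34.
Insert 24: 24 < 41 → go left; 24 < 34 → go left; 24 < 33 → go left. Place as left child of 33.
Insert 56: 56 > 41 → go right; 56 > 43 → go right; 56 < 60 → go left. Place as left child of 60.
Insert 77: 77 > 41 → go right; 77 > 43 → go right; 77 > 60 → go right; 77 > 68 → go right; 77 < 107 → go left. Place as left child of 107.
Insert 55: 55 > 41 → go right; 55 > 43 → go right; 55 < 60 → go left; 55 < 56 → go left. Place as left child of 56.
Insert 28: 28 < 41 → go left; 28 < 34 → go left; 28 < 33 → go left; 28 > 24 → go right. Place as right child of 24.
Insert 70: 70 > 41 → go right; 70 > 43 → go right; 70 > 60 → go right; 70 > 68 → go right; 70 < 107 → go left; 70 < 77 → go left. Place as left child of 77.
Insert 66: 66 > 41 → go right; 66 > 43 → go right; 66 > 60 → go right; 66 < 68 → go left. Place as left child of 68.
Insert 36: 36 < 41 → go left; 36 > 34 → go right. Place as right child of 34.
Insert 105: 105 > 41 → go right; 105 > 43 → go right; 105 > 60 → go right; 105 > 68 → go right; 105 < 107 → go left; 105 > 77 → go right. Place as right child of 77.
Insert 96: 96 > 41 → go right; 96 > 43 → go right; 96 > 60 → go right; 96 > 68 → go right; 96 < 107 → go left; 96 > 77 → go right; 96 < 105 → go left. Place as left child of 105.

Path to 70: 41 → 43 → 60 → 68 → 107 → 77 → 70
Path to 77: 41 → 43 → 60 → 68 → 107 → 77
77 lies on both paths and is an ancestor of the other node.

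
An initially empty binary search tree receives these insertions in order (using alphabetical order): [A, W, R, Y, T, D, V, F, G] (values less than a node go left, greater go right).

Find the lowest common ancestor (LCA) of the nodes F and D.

D

A: root
W: right child of A (depth 1)
R: left child of W (depth 2)
Y: right child of W (depth 2)
T: right child of R (depth 3)
D: left child of R (depth 3)
V: right child of T (depth 4)
F: right child of D (depth 4)
G: right child of F (depth 5)

Path to F: A → W → R → D → F
Path to D: A → W → R → D
D lies on both paths and is an ancestor of the other node.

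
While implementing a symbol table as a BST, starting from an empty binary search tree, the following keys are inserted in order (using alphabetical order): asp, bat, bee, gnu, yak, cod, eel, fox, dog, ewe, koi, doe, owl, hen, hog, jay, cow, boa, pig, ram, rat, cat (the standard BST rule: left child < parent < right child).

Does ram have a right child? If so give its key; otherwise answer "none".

asp: root
bat: right child of asp (depth 1)
bee: right child of bat (depth 2)
gnu: right child of bee (depth 3)
yak: right child of gnu (depth 4)
cod: left child of gnu (depth 4)
eel: right child of cod (depth 5)
fox: right child of eel (depth 6)
dog: left child of eel (depth 6)
ewe: left child of fox (depth 7)
koi: left child of yak (depth 5)
doe: left child of dog (depth 7)
owl: right child of koi (depth 6)
hen: left child of koi (depth 6)
hog: right child of hen (depth 7)
jay: right child of hog (depth 8)
cow: left child of doe (depth 8)
boa: left child of cod (depth 5)
pig: right child of owl (depth 7)
ram: right child of pig (depth 8)
rat: right child of ram (depth 9)
cat: right child of boa (depth 6)

rat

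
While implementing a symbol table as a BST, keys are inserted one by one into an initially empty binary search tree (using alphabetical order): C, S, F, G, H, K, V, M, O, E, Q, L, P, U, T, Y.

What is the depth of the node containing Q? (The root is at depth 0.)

C: root
S: right child of C (depth 1)
F: left child of S (depth 2)
G: right child of F (depth 3)
H: right child of G (depth 4)
K: right child of H (depth 5)
V: right child of S (depth 2)
M: right child of K (depth 6)
O: right child of M (depth 7)
E: left child of F (depth 3)
Q: right child of O (depth 8)
L: left child of M (depth 7)
P: left child of Q (depth 9)
U: left child of V (depth 3)
T: left child of U (depth 4)
Y: right child of V (depth 3)

Path to Q: C → S → F → G → H → K → M → O → Q, which is 8 edges.

8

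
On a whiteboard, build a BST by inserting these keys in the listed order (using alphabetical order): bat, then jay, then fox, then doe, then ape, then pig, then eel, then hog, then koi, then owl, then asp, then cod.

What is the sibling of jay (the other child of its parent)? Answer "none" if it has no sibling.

ape

Insert bat: tree is empty, so bat becomes the root.
Insert jay: jay > bat → go right. Place as right child of bat.
Insert fox: fox > bat → go right; fox < jay → go left. Place as left child of jay.
Insert doe: doe > bat → go right; doe < jay → go left; doe < fox → go left. Place as left child of fox.
Insert ape: ape < bat → go left. Place as left child of bat.
Insert pig: pig > bat → go right; pig > jay → go right. Place as right child of jay.
Insert eel: eel > bat → go right; eel < jay → go left; eel < fox → go left; eel > doe → go right. Place as right child of doe.
Insert hog: hog > bat → go right; hog < jay → go left; hog > fox → go right. Place as right child of fox.
Insert koi: koi > bat → go right; koi > jay → go right; koi < pig → go left. Place as left child of pig.
Insert owl: owl > bat → go right; owl > jay → go right; owl < pig → go left; owl > koi → go right. Place as right child of koi.
Insert asp: asp < bat → go left; asp > ape → go right. Place as right child of ape.
Insert cod: cod > bat → go right; cod < jay → go left; cod < fox → go left; cod < doe → go left. Place as left child of doe.

jay's parent is bat; the other child of bat is ape.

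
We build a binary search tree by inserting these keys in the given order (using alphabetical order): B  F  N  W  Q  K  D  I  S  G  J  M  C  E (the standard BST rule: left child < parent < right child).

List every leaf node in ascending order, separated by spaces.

Insert B: tree is empty, so B becomes the root.
Insert F: F > B → go right. Place as right child of B.
Insert N: N > B → go right; N > F → go right. Place as right child of F.
Insert W: W > B → go right; W > F → go right; W > N → go right. Place as right child of N.
Insert Q: Q > B → go right; Q > F → go right; Q > N → go right; Q < W → go left. Place as left child of W.
Insert K: K > B → go right; K > F → go right; K < N → go left. Place as left child of N.
Insert D: D > B → go right; D < F → go left. Place as left child of F.
Insert I: I > B → go right; I > F → go right; I < N → go left; I < K → go left. Place as left child of K.
Insert S: S > B → go right; S > F → go right; S > N → go right; S < W → go left; S > Q → go right. Place as right child of Q.
Insert G: G > B → go right; G > F → go right; G < N → go left; G < K → go left; G < I → go left. Place as left child of I.
Insert J: J > B → go right; J > F → go right; J < N → go left; J < K → go left; J > I → go right. Place as right child of I.
Insert M: M > B → go right; M > F → go right; M < N → go left; M > K → go right. Place as right child of K.
Insert C: C > B → go right; C < F → go left; C < D → go left. Place as left child of D.
Insert E: E > B → go right; E < F → go left; E > D → go right. Place as right child of D.

C E G J M S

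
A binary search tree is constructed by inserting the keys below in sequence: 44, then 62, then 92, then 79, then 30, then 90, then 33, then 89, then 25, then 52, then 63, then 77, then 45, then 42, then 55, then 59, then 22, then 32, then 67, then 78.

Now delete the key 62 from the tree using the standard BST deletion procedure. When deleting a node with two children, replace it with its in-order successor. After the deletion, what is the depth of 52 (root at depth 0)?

Resulting structure (node: left, right):
  44: L=30, R=62
  62: L=52, R=92
  92: L=79, R=–
  79: L=63, R=90
  30: L=25, R=33
  90: L=89, R=–
  33: L=32, R=42
  89: L=–, R=–
  25: L=22, R=–
  52: L=45, R=55
  63: L=–, R=77
  77: L=67, R=78
  45: L=–, R=–
  42: L=–, R=–
  55: L=–, R=59
  59: L=–, R=–
  22: L=–, R=–
  32: L=–, R=–
  67: L=–, R=–
  78: L=–, R=–

Delete 62 (two children — replace with in-order successor).
After deletion, path to 52: 44 → 63 → 52.

2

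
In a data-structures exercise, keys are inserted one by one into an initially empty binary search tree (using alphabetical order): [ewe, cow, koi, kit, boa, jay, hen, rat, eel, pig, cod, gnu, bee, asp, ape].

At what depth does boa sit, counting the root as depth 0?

2

ewe: root
cow: left child of ewe (depth 1)
koi: right child of ewe (depth 1)
kit: left child of koi (depth 2)
boa: left child of cow (depth 2)
jay: left child of kit (depth 3)
hen: left child of jay (depth 4)
rat: right child of koi (depth 2)
eel: right child of cow (depth 2)
pig: left child of rat (depth 3)
cod: right child of boa (depth 3)
gnu: left child of hen (depth 5)
bee: left child of boa (depth 3)
asp: left child of bee (depth 4)
ape: left child of asp (depth 5)

Path to boa: ewe → cow → boa, which is 2 edges.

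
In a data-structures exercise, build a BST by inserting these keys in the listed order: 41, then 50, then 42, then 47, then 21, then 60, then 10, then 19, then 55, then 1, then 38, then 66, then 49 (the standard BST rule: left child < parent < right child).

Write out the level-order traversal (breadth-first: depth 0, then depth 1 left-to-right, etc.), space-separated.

41: root
50: right child of 41 (depth 1)
42: left child of 50 (depth 2)
47: right child of 42 (depth 3)
21: left child of 41 (depth 1)
60: right child of 50 (depth 2)
10: left child of 21 (depth 2)
19: right child of 10 (depth 3)
55: left child of 60 (depth 3)
1: left child of 10 (depth 3)
38: right child of 21 (depth 2)
66: right child of 60 (depth 3)
49: right child of 47 (depth 4)

41 21 50 10 38 42 60 1 19 47 55 66 49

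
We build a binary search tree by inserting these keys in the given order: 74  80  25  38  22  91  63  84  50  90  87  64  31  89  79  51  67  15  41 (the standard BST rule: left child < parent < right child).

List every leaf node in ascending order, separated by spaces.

Resulting structure (node: left, right):
  74: L=25, R=80
  80: L=79, R=91
  25: L=22, R=38
  38: L=31, R=63
  22: L=15, R=–
  91: L=84, R=–
  63: L=50, R=64
  84: L=–, R=90
  50: L=41, R=51
  90: L=87, R=–
  87: L=–, R=89
  64: L=–, R=67
  31: L=–, R=–
  89: L=–, R=–
  79: L=–, R=–
  51: L=–, R=–
  67: L=–, R=–
  15: L=–, R=–
  41: L=–, R=–

15 31 41 51 67 79 89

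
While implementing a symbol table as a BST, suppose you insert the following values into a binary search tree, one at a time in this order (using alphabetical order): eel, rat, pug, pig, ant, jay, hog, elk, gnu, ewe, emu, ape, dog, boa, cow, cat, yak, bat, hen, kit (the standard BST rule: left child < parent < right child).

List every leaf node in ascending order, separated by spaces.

bat cat emu hen kit yak

Resulting structure (node: left, right):
  eel: L=ant, R=rat
  rat: L=pug, R=yak
  pug: L=pig, R=–
  pig: L=jay, R=–
  ant: L=–, R=ape
  jay: L=hog, R=kit
  hog: L=elk, R=–
  elk: L=–, R=gnu
  gnu: L=ewe, R=hen
  ewe: L=emu, R=–
  emu: L=–, R=–
  ape: L=–, R=dog
  dog: L=boa, R=–
  boa: L=bat, R=cow
  cow: L=cat, R=–
  cat: L=–, R=–
  yak: L=–, R=–
  bat: L=–, R=–
  hen: L=–, R=–
  kit: L=–, R=–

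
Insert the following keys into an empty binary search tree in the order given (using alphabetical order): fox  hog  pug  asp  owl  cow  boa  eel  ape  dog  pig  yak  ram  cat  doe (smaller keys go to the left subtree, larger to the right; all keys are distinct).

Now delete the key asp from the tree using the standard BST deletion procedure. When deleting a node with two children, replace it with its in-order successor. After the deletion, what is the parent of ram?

Insert fox: tree is empty, so fox becomes the root.
Insert hog: hog > fox → go right. Place as right child of fox.
Insert pug: pug > fox → go right; pug > hog → go right. Place as right child of hog.
Insert asp: asp < fox → go left. Place as left child of fox.
Insert owl: owl > fox → go right; owl > hog → go right; owl < pug → go left. Place as left child of pug.
Insert cow: cow < fox → go left; cow > asp → go right. Place as right child of asp.
Insert boa: boa < fox → go left; boa > asp → go right; boa < cow → go left. Place as left child of cow.
Insert eel: eel < fox → go left; eel > asp → go right; eel > cow → go right. Place as right child of cow.
Insert ape: ape < fox → go left; ape < asp → go left. Place as left child of asp.
Insert dog: dog < fox → go left; dog > asp → go right; dog > cow → go right; dog < eel → go left. Place as left child of eel.
Insert pig: pig > fox → go right; pig > hog → go right; pig < pug → go left; pig > owl → go right. Place as right child of owl.
Insert yak: yak > fox → go right; yak > hog → go right; yak > pug → go right. Place as right child of pug.
Insert ram: ram > fox → go right; ram > hog → go right; ram > pug → go right; ram < yak → go left. Place as left child of yak.
Insert cat: cat < fox → go left; cat > asp → go right; cat < cow → go left; cat > boa → go right. Place as right child of boa.
Insert doe: doe < fox → go left; doe > asp → go right; doe > cow → go right; doe < eel → go left; doe < dog → go left. Place as left child of dog.

Delete asp (two children — replace with in-order successor).
After deletion, ram's parent is yak.

yak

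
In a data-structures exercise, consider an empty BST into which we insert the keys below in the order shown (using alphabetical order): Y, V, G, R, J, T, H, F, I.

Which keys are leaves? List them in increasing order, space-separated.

F I T

Resulting structure (node: left, right):
  Y: L=V, R=–
  V: L=G, R=–
  G: L=F, R=R
  R: L=J, R=T
  J: L=H, R=–
  T: L=–, R=–
  H: L=–, R=I
  F: L=–, R=–
  I: L=–, R=–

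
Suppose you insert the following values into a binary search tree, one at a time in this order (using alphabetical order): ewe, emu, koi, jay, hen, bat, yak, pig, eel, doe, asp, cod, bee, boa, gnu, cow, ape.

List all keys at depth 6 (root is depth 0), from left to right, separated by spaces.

bee cow

Insert ewe: tree is empty, so ewe becomes the root.
Insert emu: emu < ewe → go left. Place as left child of ewe.
Insert koi: koi > ewe → go right. Place as right child of ewe.
Insert jay: jay > ewe → go right; jay < koi → go left. Place as left child of koi.
Insert hen: hen > ewe → go right; hen < koi → go left; hen < jay → go left. Place as left child of jay.
Insert bat: bat < ewe → go left; bat < emu → go left. Place as left child of emu.
Insert yak: yak > ewe → go right; yak > koi → go right. Place as right child of koi.
Insert pig: pig > ewe → go right; pig > koi → go right; pig < yak → go left. Place as left child of yak.
Insert eel: eel < ewe → go left; eel < emu → go left; eel > bat → go right. Place as right child of bat.
Insert doe: doe < ewe → go left; doe < emu → go left; doe > bat → go right; doe < eel → go left. Place as left child of eel.
Insert asp: asp < ewe → go left; asp < emu → go left; asp < bat → go left. Place as left child of bat.
Insert cod: cod < ewe → go left; cod < emu → go left; cod > bat → go right; cod < eel → go left; cod < doe → go left. Place as left child of doe.
Insert bee: bee < ewe → go left; bee < emu → go left; bee > bat → go right; bee < eel → go left; bee < doe → go left; bee < cod → go left. Place as left child of cod.
Insert boa: boa < ewe → go left; boa < emu → go left; boa > bat → go right; boa < eel → go left; boa < doe → go left; boa < cod → go left; boa > bee → go right. Place as right child of bee.
Insert gnu: gnu > ewe → go right; gnu < koi → go left; gnu < jay → go left; gnu < hen → go left. Place as left child of hen.
Insert cow: cow < ewe → go left; cow < emu → go left; cow > bat → go right; cow < eel → go left; cow < doe → go left; cow > cod → go right. Place as right child of cod.
Insert ape: ape < ewe → go left; ape < emu → go left; ape < bat → go left; ape < asp → go left. Place as left child of asp.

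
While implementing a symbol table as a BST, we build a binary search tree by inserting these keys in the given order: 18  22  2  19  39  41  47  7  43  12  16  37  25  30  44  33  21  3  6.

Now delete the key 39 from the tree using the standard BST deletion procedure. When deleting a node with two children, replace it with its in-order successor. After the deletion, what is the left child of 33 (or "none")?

none

Resulting structure (node: left, right):
  18: L=2, R=22
  22: L=19, R=39
  2: L=–, R=7
  19: L=–, R=21
  39: L=37, R=41
  41: L=–, R=47
  47: L=43, R=–
  7: L=3, R=12
  43: L=–, R=44
  12: L=–, R=16
  16: L=–, R=–
  37: L=25, R=–
  25: L=–, R=30
  30: L=–, R=33
  44: L=–, R=–
  33: L=–, R=–
  21: L=–, R=–
  3: L=–, R=6
  6: L=–, R=–

Delete 39 (two children — replace with in-order successor).
After deletion, 33's left child: none.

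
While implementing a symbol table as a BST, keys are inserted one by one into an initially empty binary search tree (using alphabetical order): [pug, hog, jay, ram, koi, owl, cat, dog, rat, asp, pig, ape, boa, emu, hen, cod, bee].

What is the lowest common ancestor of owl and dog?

pug: root
hog: left child of pug (depth 1)
jay: right child of hog (depth 2)
ram: right child of pug (depth 1)
koi: right child of jay (depth 3)
owl: right child of koi (depth 4)
cat: left child of hog (depth 2)
dog: right child of cat (depth 3)
rat: right child of ram (depth 2)
asp: left child of cat (depth 3)
pig: right child of owl (depth 5)
ape: left child of asp (depth 4)
boa: right child of asp (depth 4)
emu: right child of dog (depth 4)
hen: right child of emu (depth 5)
cod: left child of dog (depth 4)
bee: left child of boa (depth 5)

Path to owl: pug → hog → jay → koi → owl
Path to dog: pug → hog → cat → dog
The paths share a prefix ending at hog, then split left and right.

hog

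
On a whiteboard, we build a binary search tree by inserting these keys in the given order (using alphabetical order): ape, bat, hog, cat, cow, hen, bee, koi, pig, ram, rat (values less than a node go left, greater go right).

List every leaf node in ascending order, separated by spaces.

ape: root
bat: right child of ape (depth 1)
hog: right child of bat (depth 2)
cat: left child of hog (depth 3)
cow: right child of cat (depth 4)
hen: right child of cow (depth 5)
bee: left child of cat (depth 4)
koi: right child of hog (depth 3)
pig: right child of koi (depth 4)
ram: right child of pig (depth 5)
rat: right child of ram (depth 6)

bee hen rat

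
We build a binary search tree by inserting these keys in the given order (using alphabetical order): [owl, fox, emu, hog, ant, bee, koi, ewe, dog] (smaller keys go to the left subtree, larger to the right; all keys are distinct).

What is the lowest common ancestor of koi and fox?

Resulting structure (node: left, right):
  owl: L=fox, R=–
  fox: L=emu, R=hog
  emu: L=ant, R=ewe
  hog: L=–, R=koi
  ant: L=–, R=bee
  bee: L=–, R=dog
  koi: L=–, R=–
  ewe: L=–, R=–
  dog: L=–, R=–

Path to koi: owl → fox → hog → koi
Path to fox: owl → fox
fox lies on both paths and is an ancestor of the other node.

fox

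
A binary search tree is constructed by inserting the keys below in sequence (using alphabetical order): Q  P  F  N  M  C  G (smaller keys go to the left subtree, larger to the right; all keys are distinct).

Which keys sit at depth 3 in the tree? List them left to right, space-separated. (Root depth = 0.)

C N

Resulting structure (node: left, right):
  Q: L=P, R=–
  P: L=F, R=–
  F: L=C, R=N
  N: L=M, R=–
  M: L=G, R=–
  C: L=–, R=–
  G: L=–, R=–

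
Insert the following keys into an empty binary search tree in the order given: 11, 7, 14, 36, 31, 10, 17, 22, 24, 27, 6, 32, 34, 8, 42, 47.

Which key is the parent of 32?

11: root
7: left child of 11 (depth 1)
14: right child of 11 (depth 1)
36: right child of 14 (depth 2)
31: left child of 36 (depth 3)
10: right child of 7 (depth 2)
17: left child of 31 (depth 4)
22: right child of 17 (depth 5)
24: right child of 22 (depth 6)
27: right child of 24 (depth 7)
6: left child of 7 (depth 2)
32: right child of 31 (depth 4)
34: right child of 32 (depth 5)
8: left child of 10 (depth 3)
42: right child of 36 (depth 3)
47: right child of 42 (depth 4)

31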